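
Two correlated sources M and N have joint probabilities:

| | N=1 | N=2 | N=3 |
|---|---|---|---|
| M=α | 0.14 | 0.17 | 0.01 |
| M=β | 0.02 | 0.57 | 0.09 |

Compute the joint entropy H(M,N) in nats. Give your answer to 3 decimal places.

1.238 nats

H(M,N) = −Σ p(x,y)·ln p(x,y) over all 6 cells.
  cell (α,1): −0.14·ln0.14 = 0.2753
  cell (α,2): −0.17·ln0.17 = 0.3012
  cell (α,3): −0.01·ln0.01 = 0.0461
  cell (β,1): −0.02·ln0.02 = 0.0782
  cell (β,2): −0.57·ln0.57 = 0.3204
  cell (β,3): −0.09·ln0.09 = 0.2167
Sum = 1.238 nats.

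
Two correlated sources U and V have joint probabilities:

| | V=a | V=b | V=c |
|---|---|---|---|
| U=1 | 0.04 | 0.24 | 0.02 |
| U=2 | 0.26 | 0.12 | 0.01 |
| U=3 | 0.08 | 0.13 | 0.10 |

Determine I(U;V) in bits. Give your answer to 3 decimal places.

0.254 bits

Marginals: p(U) = (0.3000, 0.3900, 0.3100), p(V) = (0.3800, 0.4900, 0.1300).
I(U;V) = Σ p(x,y)·log₂[p(x,y)/(p(x)p(y))].
  (1,a): 0.04·log₂(0.3509) = -0.0604
  (1,b): 0.24·log₂(1.6327) = 0.1697
  (1,c): 0.02·log₂(0.5128) = -0.0193
  (2,a): 0.26·log₂(1.7544) = 0.2109
  (2,b): 0.12·log₂(0.6279) = -0.0806
  (2,c): 0.01·log₂(0.1972) = -0.0234
  (3,a): 0.08·log₂(0.6791) = -0.0447
  (3,b): 0.13·log₂(0.8558) = -0.0292
  (3,c): 0.10·log₂(2.4814) = 0.1311
Sum = 0.254 bits.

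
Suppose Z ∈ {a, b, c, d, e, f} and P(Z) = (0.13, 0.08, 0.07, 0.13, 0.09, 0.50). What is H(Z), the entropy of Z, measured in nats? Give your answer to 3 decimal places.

H(Z) = −Σ p·ln p.
  −(0.13)·ln(0.13) = 0.2652
  −(0.08)·ln(0.08) = 0.2021
  −(0.07)·ln(0.07) = 0.1861
  −(0.13)·ln(0.13) = 0.2652
  −(0.09)·ln(0.09) = 0.2167
  −(0.50)·ln(0.50) = 0.3466
Sum: 0.2652 + 0.2021 + 0.1861 + 0.2652 + 0.2167 + 0.3466 = 1.482 nats.

1.482 nats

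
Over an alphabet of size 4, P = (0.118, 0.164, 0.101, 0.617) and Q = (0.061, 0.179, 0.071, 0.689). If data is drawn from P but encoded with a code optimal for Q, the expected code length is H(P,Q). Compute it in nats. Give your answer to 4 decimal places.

1.1092 nats

H(P,Q) = −Σ p·ln q.
  −0.118·ln(0.061) = 0.33003
  −0.164·ln(0.179) = 0.28214
  −0.101·ln(0.071) = 0.26715
  −0.617·ln(0.689) = 0.22984
H(P,Q) = 1.1092 nats.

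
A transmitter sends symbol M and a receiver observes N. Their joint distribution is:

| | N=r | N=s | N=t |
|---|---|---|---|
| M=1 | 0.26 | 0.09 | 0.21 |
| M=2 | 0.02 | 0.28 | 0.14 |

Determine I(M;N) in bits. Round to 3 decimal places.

0.250 bits

Marginals: p(M) = (0.5600, 0.4400), p(N) = (0.2800, 0.3700, 0.3500).
I(M;N) = H(M) + H(N) − H(M,N).
H(M) = 0.9896, H(N) = 1.5751, H(M,N) = 2.3150.
I(M;N) = 0.9896 + 1.5751 − 2.3150 = 0.250 bits.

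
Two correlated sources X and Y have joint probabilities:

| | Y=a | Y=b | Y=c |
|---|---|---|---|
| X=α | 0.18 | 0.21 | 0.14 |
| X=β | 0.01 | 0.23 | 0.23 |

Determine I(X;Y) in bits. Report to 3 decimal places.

Marginals: p(X) = (0.5300, 0.4700), p(Y) = (0.1900, 0.4400, 0.3700).
I(X;Y) = Σ p(x,y)·log₂[p(x,y)/(p(x)p(y))].
  (α,a): 0.18·log₂(1.7875) = 0.1508
  (α,b): 0.21·log₂(0.9005) = -0.0317
  (α,c): 0.14·log₂(0.7139) = -0.0681
  (β,a): 0.01·log₂(0.1120) = -0.0316
  (β,b): 0.23·log₂(1.1122) = 0.0353
  (β,c): 0.23·log₂(1.3226) = 0.0928
Sum = 0.147 bits.

0.147 bits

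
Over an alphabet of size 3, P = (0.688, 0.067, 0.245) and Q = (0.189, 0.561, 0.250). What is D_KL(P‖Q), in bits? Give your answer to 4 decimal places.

D(P‖Q) = Σ p·log₂(p/q).
  0.688·log₂(0.688/0.189) = 1.28245
  0.067·log₂(0.067/0.561) = -0.20541
  0.245·log₂(0.245/0.250) = -0.00714
D(P‖Q) = 1.0699 bits.

1.0699 bits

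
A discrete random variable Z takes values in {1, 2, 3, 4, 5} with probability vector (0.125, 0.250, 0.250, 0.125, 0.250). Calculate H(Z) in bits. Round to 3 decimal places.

H(Z) = −Σ p·log₂ p.
  −(0.125)·log₂(0.125) = 0.3750
  −(0.250)·log₂(0.250) = 0.5000
  −(0.250)·log₂(0.250) = 0.5000
  −(0.125)·log₂(0.125) = 0.3750
  −(0.250)·log₂(0.250) = 0.5000
Sum: 0.3750 + 0.5000 + 0.5000 + 0.3750 + 0.5000 = 2.250 bits.

2.250 bits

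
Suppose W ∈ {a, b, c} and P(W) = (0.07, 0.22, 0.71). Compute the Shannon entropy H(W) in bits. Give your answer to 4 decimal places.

1.0999 bits

H(W) = −Σ p·log₂ p.
  −(0.07)·log₂(0.07) = 0.26856
  −(0.22)·log₂(0.22) = 0.48057
  −(0.71)·log₂(0.71) = 0.35082
Sum: 0.26856 + 0.48057 + 0.35082 = 1.0999 bits.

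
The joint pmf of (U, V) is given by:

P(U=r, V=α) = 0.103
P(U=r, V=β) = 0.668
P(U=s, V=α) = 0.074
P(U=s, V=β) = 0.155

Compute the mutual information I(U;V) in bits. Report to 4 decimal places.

0.0283 bits

Marginals: p(U) = (0.7710, 0.2290), p(V) = (0.1770, 0.8230).
I(U;V) = Σ p(x,y)·log₂[p(x,y)/(p(x)p(y))].
  (r,α): 0.103·log₂(0.7548) = -0.04181
  (r,β): 0.668·log₂(1.0527) = 0.04953
  (s,α): 0.074·log₂(1.8257) = 0.06426
  (s,β): 0.155·log₂(0.8224) = -0.04372
Sum = 0.0283 bits.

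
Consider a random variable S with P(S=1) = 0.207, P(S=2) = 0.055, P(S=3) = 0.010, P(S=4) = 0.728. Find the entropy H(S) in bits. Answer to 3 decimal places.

H(S) = −Σ p·log₂ p.
  −(0.207)·log₂(0.207) = 0.4704
  −(0.055)·log₂(0.055) = 0.2301
  −(0.010)·log₂(0.010) = 0.0664
  −(0.728)·log₂(0.728) = 0.3334
Sum: 0.4704 + 0.2301 + 0.0664 + 0.3334 = 1.100 bits.

1.100 bits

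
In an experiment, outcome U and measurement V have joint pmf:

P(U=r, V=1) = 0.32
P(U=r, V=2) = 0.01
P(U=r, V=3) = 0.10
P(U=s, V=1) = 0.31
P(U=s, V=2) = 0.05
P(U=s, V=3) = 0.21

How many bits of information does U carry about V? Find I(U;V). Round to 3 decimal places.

Marginals: p(U) = (0.4300, 0.5700), p(V) = (0.6300, 0.0600, 0.3100).
I(U;V) = Σ p(x,y)·log₂[p(x,y)/(p(x)p(y))].
  (r,1): 0.32·log₂(1.1812) = 0.0769
  (r,2): 0.01·log₂(0.3876) = -0.0137
  (r,3): 0.10·log₂(0.7502) = -0.0415
  (s,1): 0.31·log₂(0.8633) = -0.0658
  (s,2): 0.05·log₂(1.4620) = 0.0274
  (s,3): 0.21·log₂(1.1885) = 0.0523
Sum = 0.036 bits.

0.036 bits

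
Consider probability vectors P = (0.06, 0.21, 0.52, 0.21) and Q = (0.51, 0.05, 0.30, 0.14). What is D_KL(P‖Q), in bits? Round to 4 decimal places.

0.7850 bits

D(P‖Q) = Σ p·log₂(p/q).
  0.06·log₂(0.06/0.51) = -0.18525
  0.21·log₂(0.21/0.05) = 0.43478
  0.52·log₂(0.52/0.30) = 0.41265
  0.21·log₂(0.21/0.14) = 0.12284
D(P‖Q) = 0.7850 bits.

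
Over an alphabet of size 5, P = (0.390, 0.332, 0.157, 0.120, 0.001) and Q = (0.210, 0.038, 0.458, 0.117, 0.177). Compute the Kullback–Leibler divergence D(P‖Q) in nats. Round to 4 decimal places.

0.7908 nats

D(P‖Q) = Σ p·ln(p/q).
  0.390·ln(0.390/0.210) = 0.24143
  0.332·ln(0.332/0.038) = 0.71963
  0.157·ln(0.157/0.458) = -0.16809
  0.120·ln(0.120/0.117) = 0.00304
  0.001·ln(0.001/0.177) = -0.00518
D(P‖Q) = 0.7908 nats.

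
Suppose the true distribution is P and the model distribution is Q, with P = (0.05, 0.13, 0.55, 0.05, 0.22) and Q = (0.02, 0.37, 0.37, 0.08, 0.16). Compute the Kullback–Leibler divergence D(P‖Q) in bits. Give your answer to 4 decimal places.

0.2516 bits

D(P‖Q) = Σ p·log₂(p/q).
  0.05·log₂(0.05/0.02) = 0.06610
  0.13·log₂(0.13/0.37) = -0.19617
  0.55·log₂(0.55/0.37) = 0.31455
  0.05·log₂(0.05/0.08) = -0.03390
  0.22·log₂(0.22/0.16) = 0.10107
D(P‖Q) = 0.2516 bits.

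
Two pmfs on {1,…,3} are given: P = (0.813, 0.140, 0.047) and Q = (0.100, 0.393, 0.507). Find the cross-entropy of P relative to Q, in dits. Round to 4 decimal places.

H(P,Q) = −Σ p·log₁₀ q.
  −0.813·log₁₀(0.100) = 0.81300
  −0.140·log₁₀(0.393) = 0.05679
  −0.047·log₁₀(0.507) = 0.01386
H(P,Q) = 0.8836 dits.

0.8836 dits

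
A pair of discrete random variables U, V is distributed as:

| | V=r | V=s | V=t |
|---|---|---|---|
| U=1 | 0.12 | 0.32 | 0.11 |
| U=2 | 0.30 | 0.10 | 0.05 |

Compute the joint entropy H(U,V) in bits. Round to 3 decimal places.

H(U,V) = −Σ p(x,y)·log₂ p(x,y) over all 6 cells.
  cell (1,r): −0.12·log₂0.12 = 0.3671
  cell (1,s): −0.32·log₂0.32 = 0.5260
  cell (1,t): −0.11·log₂0.11 = 0.3503
  cell (2,r): −0.30·log₂0.30 = 0.5211
  cell (2,s): −0.10·log₂0.10 = 0.3322
  cell (2,t): −0.05·log₂0.05 = 0.2161
Sum = 2.313 bits.

2.313 bits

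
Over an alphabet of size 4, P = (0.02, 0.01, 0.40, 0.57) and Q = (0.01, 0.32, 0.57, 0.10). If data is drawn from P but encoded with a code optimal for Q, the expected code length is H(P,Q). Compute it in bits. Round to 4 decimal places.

2.3672 bits

H(P,Q) = −Σ p·log₂ q.
  −0.02·log₂(0.01) = 0.13288
  −0.01·log₂(0.32) = 0.01644
  −0.40·log₂(0.57) = 0.32439
  −0.57·log₂(0.10) = 1.89350
H(P,Q) = 2.3672 bits.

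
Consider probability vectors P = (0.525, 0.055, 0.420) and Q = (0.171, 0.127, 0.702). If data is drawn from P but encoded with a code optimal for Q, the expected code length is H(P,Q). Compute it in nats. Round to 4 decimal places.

H(P,Q) = −Σ p·ln q.
  −0.525·ln(0.171) = 0.92720
  −0.055·ln(0.127) = 0.11350
  −0.420·ln(0.702) = 0.14861
H(P,Q) = 1.1893 nats.

1.1893 nats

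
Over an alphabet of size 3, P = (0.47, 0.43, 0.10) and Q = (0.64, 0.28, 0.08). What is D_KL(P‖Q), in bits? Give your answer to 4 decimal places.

0.0890 bits

D(P‖Q) = Σ p·log₂(p/q).
  0.47·log₂(0.47/0.64) = -0.20934
  0.43·log₂(0.43/0.28) = 0.26613
  0.10·log₂(0.10/0.08) = 0.03219
D(P‖Q) = 0.0890 bits.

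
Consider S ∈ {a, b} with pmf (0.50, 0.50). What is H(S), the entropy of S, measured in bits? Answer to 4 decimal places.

1.0000 bits

H(S) = −Σ p·log₂ p.
  −(0.50)·log₂(0.50) = 0.50000
  −(0.50)·log₂(0.50) = 0.50000
Sum: 0.50000 + 0.50000 = 1.0000 bits.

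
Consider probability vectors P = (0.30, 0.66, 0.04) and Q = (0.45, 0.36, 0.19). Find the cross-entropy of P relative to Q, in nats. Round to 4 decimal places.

0.9803 nats

H(P,Q) = −Σ p·ln q.
  −0.30·ln(0.45) = 0.23955
  −0.66·ln(0.36) = 0.67429
  −0.04·ln(0.19) = 0.06643
H(P,Q) = 0.9803 nats.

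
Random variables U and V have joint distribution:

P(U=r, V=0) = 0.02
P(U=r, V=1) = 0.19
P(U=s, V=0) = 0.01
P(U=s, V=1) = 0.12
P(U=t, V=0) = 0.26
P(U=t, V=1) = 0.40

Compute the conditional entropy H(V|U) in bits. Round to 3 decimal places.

Chain rule: H(V|U) = H(U,V) − H(U).
Marginals: p(U) = (0.2100, 0.1300, 0.6600), p(V) = (0.2900, 0.7100).
H(U,V) = 2.0357 bits; H(U) = 1.2511 bits.
H(V|U) = 2.0357 − 1.2511 = 0.785 bits.

0.785 bits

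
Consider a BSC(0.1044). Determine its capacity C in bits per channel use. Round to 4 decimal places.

0.5172 bits

Binary symmetric channel: C = 1 − h₂(ε) where h₂ is the binary entropy function.
h₂(0.1044) = −0.1044·log₂0.1044 − 0.8956·log₂0.8956 = 0.4828.
C = 1 − 0.4828 = 0.5172 bits per channel use.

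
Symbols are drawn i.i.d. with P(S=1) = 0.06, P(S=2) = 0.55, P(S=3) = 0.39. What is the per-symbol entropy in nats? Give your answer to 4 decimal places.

0.8648 nats

H(S) = −Σ p·ln p.
  −(0.06)·ln(0.06) = 0.16880
  −(0.55)·ln(0.55) = 0.32881
  −(0.39)·ln(0.39) = 0.36723
Sum: 0.16880 + 0.32881 + 0.36723 = 0.8648 nats.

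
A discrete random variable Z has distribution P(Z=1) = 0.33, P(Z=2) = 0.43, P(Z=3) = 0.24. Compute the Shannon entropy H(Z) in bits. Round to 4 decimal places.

1.5455 bits

H(Z) = −Σ p·log₂ p.
  −(0.33)·log₂(0.33) = 0.52782
  −(0.43)·log₂(0.43) = 0.52356
  −(0.24)·log₂(0.24) = 0.49413
Sum: 0.52782 + 0.52356 + 0.49413 = 1.5455 bits.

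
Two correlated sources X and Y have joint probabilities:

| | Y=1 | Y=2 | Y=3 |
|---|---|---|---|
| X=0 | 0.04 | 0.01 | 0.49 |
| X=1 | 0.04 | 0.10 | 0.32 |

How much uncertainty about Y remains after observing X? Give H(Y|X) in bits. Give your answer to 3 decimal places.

0.805 bits

Marginals: p(X) = (0.5400, 0.4600), p(Y) = (0.0800, 0.1100, 0.8100).
H(Y|X) = Σ p(X) · H(Y|X=·).
  X=0: p=0.5400, H(Y|X=0) = 0.5119
  X=1: p=0.4600, H(Y|X=1) = 1.1492
Weighted sum = 0.805 bits.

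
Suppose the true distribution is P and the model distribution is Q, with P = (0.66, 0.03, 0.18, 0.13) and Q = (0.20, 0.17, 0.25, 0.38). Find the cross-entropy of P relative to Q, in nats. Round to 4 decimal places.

1.4907 nats

H(P,Q) = −Σ p·ln q.
  −0.66·ln(0.20) = 1.06223
  −0.03·ln(0.17) = 0.05316
  −0.18·ln(0.25) = 0.24953
  −0.13·ln(0.38) = 0.12579
H(P,Q) = 1.4907 nats.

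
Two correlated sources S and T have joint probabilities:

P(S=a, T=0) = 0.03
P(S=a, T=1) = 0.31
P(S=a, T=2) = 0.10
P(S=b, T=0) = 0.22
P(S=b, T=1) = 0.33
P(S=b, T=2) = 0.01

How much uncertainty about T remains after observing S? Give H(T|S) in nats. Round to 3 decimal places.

0.758 nats

Marginals: p(S) = (0.4400, 0.5600), p(T) = (0.2500, 0.6400, 0.1100).
H(T|S) = Σ p(S) · H(T|S=·).
  S=a: p=0.4400, H(T|S=a) = 0.7666
  S=b: p=0.5600, H(T|S=b) = 0.7506
Weighted sum = 0.758 nats.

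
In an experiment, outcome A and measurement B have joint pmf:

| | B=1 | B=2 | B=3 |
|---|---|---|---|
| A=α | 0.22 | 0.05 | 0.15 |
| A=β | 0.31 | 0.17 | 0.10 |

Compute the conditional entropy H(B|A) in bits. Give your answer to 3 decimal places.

Chain rule: H(B|A) = H(A,B) − H(A).
Marginals: p(A) = (0.4200, 0.5800), p(B) = (0.5300, 0.2200, 0.2500).
H(A,B) = 2.3978 bits; H(A) = 0.9815 bits.
H(B|A) = 2.3978 − 0.9815 = 1.416 bits.

1.416 bits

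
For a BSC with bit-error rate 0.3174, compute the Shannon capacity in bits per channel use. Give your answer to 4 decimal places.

Binary symmetric channel: C = 1 − h₂(ε) where h₂ is the binary entropy function.
h₂(0.3174) = −0.3174·log₂0.3174 − 0.6826·log₂0.6826 = 0.9015.
C = 1 − 0.9015 = 0.0985 bits per channel use.

0.0985 bits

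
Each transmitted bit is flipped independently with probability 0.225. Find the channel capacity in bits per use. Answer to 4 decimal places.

0.2308 bits

Binary symmetric channel: C = 1 − h₂(ε) where h₂ is the binary entropy function.
h₂(0.225) = −0.225·log₂0.225 − 0.775·log₂0.775 = 0.7692.
C = 1 − 0.7692 = 0.2308 bits per channel use.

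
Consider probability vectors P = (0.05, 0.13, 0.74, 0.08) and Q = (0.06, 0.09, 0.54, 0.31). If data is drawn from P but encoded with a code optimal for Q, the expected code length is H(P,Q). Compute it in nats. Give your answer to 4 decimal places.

1.0034 nats

H(P,Q) = −Σ p·ln q.
  −0.05·ln(0.06) = 0.14067
  −0.13·ln(0.09) = 0.31303
  −0.74·ln(0.54) = 0.45598
  −0.08·ln(0.31) = 0.09369
H(P,Q) = 1.0034 nats.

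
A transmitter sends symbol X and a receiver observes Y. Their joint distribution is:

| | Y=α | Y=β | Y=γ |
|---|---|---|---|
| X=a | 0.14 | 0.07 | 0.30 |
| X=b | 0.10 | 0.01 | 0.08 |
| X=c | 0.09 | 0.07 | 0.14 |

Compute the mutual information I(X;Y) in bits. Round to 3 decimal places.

0.045 bits

Marginals: p(X) = (0.5100, 0.1900, 0.3000), p(Y) = (0.3300, 0.1500, 0.5200).
I(X;Y) = Σ p(x,y)·log₂[p(x,y)/(p(x)p(y))].
  (a,α): 0.14·log₂(0.8318) = -0.0372
  (a,β): 0.07·log₂(0.9150) = -0.0090
  (a,γ): 0.30·log₂(1.1312) = 0.0534
  (b,α): 0.10·log₂(1.5949) = 0.0673
  (b,β): 0.01·log₂(0.3509) = -0.0151
  (b,γ): 0.08·log₂(0.8097) = -0.0244
  (c,α): 0.09·log₂(0.9091) = -0.0124
  (c,β): 0.07·log₂(1.5556) = 0.0446
  (c,γ): 0.14·log₂(0.8974) = -0.0219
Sum = 0.045 bits.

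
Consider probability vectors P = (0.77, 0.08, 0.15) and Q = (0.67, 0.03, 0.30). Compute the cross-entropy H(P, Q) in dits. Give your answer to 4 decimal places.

H(P,Q) = −Σ p·log₁₀ q.
  −0.77·log₁₀(0.67) = 0.13392
  −0.08·log₁₀(0.03) = 0.12183
  −0.15·log₁₀(0.30) = 0.07843
H(P,Q) = 0.3342 dits.

0.3342 dits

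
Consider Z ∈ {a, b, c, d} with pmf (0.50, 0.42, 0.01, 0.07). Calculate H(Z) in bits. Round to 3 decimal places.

H(Z) = −Σ p·log₂ p.
  −(0.50)·log₂(0.50) = 0.5000
  −(0.42)·log₂(0.42) = 0.5256
  −(0.01)·log₂(0.01) = 0.0664
  −(0.07)·log₂(0.07) = 0.2686
Sum: 0.5000 + 0.5256 + 0.0664 + 0.2686 = 1.361 bits.

1.361 bits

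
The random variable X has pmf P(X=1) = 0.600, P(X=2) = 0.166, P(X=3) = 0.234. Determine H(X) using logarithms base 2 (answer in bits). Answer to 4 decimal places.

1.3626 bits

H(X) = −Σ p·log₂ p.
  −(0.600)·log₂(0.600) = 0.44218
  −(0.166)·log₂(0.166) = 0.43006
  −(0.234)·log₂(0.234) = 0.49033
Sum: 0.44218 + 0.43006 + 0.49033 = 1.3626 bits.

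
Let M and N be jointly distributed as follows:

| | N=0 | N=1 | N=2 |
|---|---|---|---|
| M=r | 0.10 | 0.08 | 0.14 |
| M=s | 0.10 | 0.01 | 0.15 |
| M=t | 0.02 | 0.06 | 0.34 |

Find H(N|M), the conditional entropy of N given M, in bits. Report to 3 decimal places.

Marginals: p(M) = (0.3200, 0.2600, 0.4200), p(N) = (0.2200, 0.1500, 0.6300).
H(N|M) = Σ p(M) · H(N|M=·).
  M=r: p=0.3200, H(N|M=r) = 1.5462
  M=s: p=0.2600, H(N|M=s) = 1.1688
  M=t: p=0.4200, H(N|M=t) = 0.8570
Weighted sum = 1.159 bits.

1.159 bits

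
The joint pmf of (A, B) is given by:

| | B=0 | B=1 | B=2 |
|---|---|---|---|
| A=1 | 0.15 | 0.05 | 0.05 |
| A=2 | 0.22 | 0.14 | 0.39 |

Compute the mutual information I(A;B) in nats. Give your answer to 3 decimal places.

0.047 nats

Marginals: p(A) = (0.2500, 0.7500), p(B) = (0.3700, 0.1900, 0.4400).
I(A;B) = Σ p(x,y)·ln[p(x,y)/(p(x)p(y))].
  (1,0): 0.15·ln(1.6216) = 0.0725
  (1,1): 0.05·ln(1.0526) = 0.0026
  (1,2): 0.05·ln(0.4545) = -0.0394
  (2,0): 0.22·ln(0.7928) = -0.0511
  (2,1): 0.14·ln(0.9825) = -0.0025
  (2,2): 0.39·ln(1.1818) = 0.0652
Sum = 0.047 nats.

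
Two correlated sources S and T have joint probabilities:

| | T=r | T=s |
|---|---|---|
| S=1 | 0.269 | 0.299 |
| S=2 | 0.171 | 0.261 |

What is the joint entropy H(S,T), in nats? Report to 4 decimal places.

H(S,T) = −Σ p(x,y)·ln p(x,y) over all 4 cells.
  cell (1,r): −0.269·ln0.269 = 0.35321
  cell (1,s): −0.299·ln0.299 = 0.36099
  cell (2,r): −0.171·ln0.171 = 0.30200
  cell (2,s): −0.261·ln0.261 = 0.35058
Sum = 1.3668 nats.

1.3668 nats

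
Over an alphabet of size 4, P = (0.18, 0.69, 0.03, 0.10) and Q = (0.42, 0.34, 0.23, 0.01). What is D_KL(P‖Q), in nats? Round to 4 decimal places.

0.5050 nats

D(P‖Q) = Σ p·ln(p/q).
  0.18·ln(0.18/0.42) = -0.15251
  0.69·ln(0.69/0.34) = 0.48834
  0.03·ln(0.03/0.23) = -0.06111
  0.10·ln(0.10/0.01) = 0.23026
D(P‖Q) = 0.5050 nats.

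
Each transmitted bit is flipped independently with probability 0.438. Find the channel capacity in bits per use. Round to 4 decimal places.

Binary symmetric channel: C = 1 − h₂(ε) where h₂ is the binary entropy function.
h₂(0.438) = −0.438·log₂0.438 − 0.562·log₂0.562 = 0.9889.
C = 1 − 0.9889 = 0.0111 bits per channel use.

0.0111 bits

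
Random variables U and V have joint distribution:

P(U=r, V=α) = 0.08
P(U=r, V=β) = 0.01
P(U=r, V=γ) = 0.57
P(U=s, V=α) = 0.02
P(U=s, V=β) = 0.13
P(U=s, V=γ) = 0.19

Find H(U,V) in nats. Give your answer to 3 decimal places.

H(U,V) = −Σ p(x,y)·ln p(x,y) over all 6 cells.
  cell (r,α): −0.08·ln0.08 = 0.2021
  cell (r,β): −0.01·ln0.01 = 0.0461
  cell (r,γ): −0.57·ln0.57 = 0.3204
  cell (s,α): −0.02·ln0.02 = 0.0782
  cell (s,β): −0.13·ln0.13 = 0.2652
  cell (s,γ): −0.19·ln0.19 = 0.3155
Sum = 1.228 nats.

1.228 nats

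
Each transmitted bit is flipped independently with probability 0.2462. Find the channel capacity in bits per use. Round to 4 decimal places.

Binary symmetric channel: C = 1 − h₂(ε) where h₂ is the binary entropy function.
h₂(0.2462) = −0.2462·log₂0.2462 − 0.7538·log₂0.7538 = 0.8052.
C = 1 − 0.8052 = 0.1948 bits per channel use.

0.1948 bits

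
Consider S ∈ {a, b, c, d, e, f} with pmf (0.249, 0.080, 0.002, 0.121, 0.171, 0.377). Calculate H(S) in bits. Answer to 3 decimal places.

H(S) = −Σ p·log₂ p.
  −(0.249)·log₂(0.249) = 0.4994
  −(0.080)·log₂(0.080) = 0.2915
  −(0.002)·log₂(0.002) = 0.0179
  −(0.121)·log₂(0.121) = 0.3687
  −(0.171)·log₂(0.171) = 0.4357
  −(0.377)·log₂(0.377) = 0.5306
Sum: 0.4994 + 0.2915 + 0.0179 + 0.3687 + 0.4357 + 0.5306 = 2.144 bits.

2.144 bits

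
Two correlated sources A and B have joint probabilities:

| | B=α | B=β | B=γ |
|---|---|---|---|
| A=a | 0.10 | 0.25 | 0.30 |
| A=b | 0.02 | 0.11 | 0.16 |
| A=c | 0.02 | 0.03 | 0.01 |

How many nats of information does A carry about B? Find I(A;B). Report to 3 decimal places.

Marginals: p(A) = (0.6500, 0.2900, 0.0600), p(B) = (0.1400, 0.3900, 0.4700).
I(A;B) = Σ p(x,y)·ln[p(x,y)/(p(x)p(y))].
  (a,α): 0.10·ln(1.0989) = 0.0094
  (a,β): 0.25·ln(0.9862) = -0.0035
  (a,γ): 0.30·ln(0.9820) = -0.0055
  (b,α): 0.02·ln(0.4926) = -0.0142
  (b,β): 0.11·ln(0.9726) = -0.0031
  (b,γ): 0.16·ln(1.1739) = 0.0257
  (c,α): 0.02·ln(2.3810) = 0.0174
  (c,β): 0.03·ln(1.2821) = 0.0075
  (c,γ): 0.01·ln(0.3546) = -0.0104
Sum = 0.023 nats.

0.023 nats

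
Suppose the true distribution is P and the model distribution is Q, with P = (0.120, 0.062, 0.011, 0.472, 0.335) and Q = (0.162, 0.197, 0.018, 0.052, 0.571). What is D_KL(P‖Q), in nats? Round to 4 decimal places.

0.7494 nats

D(P‖Q) = Σ p·ln(p/q).
  0.120·ln(0.120/0.162) = -0.03601
  0.062·ln(0.062/0.197) = -0.07168
  0.011·ln(0.011/0.018) = -0.00542
  0.472·ln(0.472/0.052) = 1.04111
  0.335·ln(0.335/0.571) = -0.17864
D(P‖Q) = 0.7494 nats.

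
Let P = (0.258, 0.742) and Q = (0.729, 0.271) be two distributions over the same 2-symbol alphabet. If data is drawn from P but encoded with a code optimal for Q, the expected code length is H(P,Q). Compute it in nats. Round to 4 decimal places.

H(P,Q) = −Σ p·ln q.
  −0.258·ln(0.729) = 0.08155
  −0.742·ln(0.271) = 0.96878
H(P,Q) = 1.0503 nats.

1.0503 nats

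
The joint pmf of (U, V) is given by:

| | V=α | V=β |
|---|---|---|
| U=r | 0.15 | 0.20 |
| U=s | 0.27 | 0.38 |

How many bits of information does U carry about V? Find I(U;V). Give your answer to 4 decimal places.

0.0001 bits

Marginals: p(U) = (0.3500, 0.6500), p(V) = (0.4200, 0.5800).
I(U;V) = Σ p(x,y)·log₂[p(x,y)/(p(x)p(y))].
  (r,α): 0.15·log₂(1.0204) = 0.00437
  (r,β): 0.20·log₂(0.9852) = -0.00430
  (s,α): 0.27·log₂(0.9890) = -0.00430
  (s,β): 0.38·log₂(1.0080) = 0.00435
Sum = 0.0001 bits.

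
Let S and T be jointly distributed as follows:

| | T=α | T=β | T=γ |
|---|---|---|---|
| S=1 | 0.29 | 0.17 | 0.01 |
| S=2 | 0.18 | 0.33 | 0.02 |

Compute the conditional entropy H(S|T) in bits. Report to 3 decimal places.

0.941 bits

Marginals: p(S) = (0.4700, 0.5300), p(T) = (0.4700, 0.5000, 0.0300).
H(S|T) = Σ p(T) · H(S|T=·).
  T=α: p=0.4700, H(S|T=α) = 0.9601
  T=β: p=0.5000, H(S|T=β) = 0.9248
  T=γ: p=0.0300, H(S|T=γ) = 0.9183
Weighted sum = 0.941 bits.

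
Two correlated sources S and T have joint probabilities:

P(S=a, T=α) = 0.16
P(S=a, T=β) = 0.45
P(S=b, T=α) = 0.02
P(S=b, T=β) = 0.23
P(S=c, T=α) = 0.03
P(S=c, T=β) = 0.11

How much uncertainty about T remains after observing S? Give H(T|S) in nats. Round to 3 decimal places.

Marginals: p(S) = (0.6100, 0.2500, 0.1400), p(T) = (0.2100, 0.7900).
H(T|S) = Σ p(S) · H(T|S=·).
  S=a: p=0.6100, H(T|S=a) = 0.5754
  S=b: p=0.2500, H(T|S=b) = 0.2788
  S=c: p=0.1400, H(T|S=c) = 0.5196
Weighted sum = 0.493 nats.

0.493 nats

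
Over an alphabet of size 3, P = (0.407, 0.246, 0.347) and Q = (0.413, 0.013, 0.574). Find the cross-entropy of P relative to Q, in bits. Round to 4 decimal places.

H(P,Q) = −Σ p·log₂ q.
  −0.407·log₂(0.413) = 0.51925
  −0.246·log₂(0.013) = 1.54127
  −0.347·log₂(0.574) = 0.27790
H(P,Q) = 2.3384 bits.

2.3384 bits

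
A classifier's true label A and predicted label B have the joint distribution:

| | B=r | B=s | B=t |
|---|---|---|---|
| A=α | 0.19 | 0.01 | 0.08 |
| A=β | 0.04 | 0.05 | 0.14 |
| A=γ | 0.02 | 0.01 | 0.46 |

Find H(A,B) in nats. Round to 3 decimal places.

H(A,B) = −Σ p(x,y)·ln p(x,y) over all 9 cells.
  cell (α,r): −0.19·ln0.19 = 0.3155
  cell (α,s): −0.01·ln0.01 = 0.0461
  cell (α,t): −0.08·ln0.08 = 0.2021
  cell (β,r): −0.04·ln0.04 = 0.1288
  cell (β,s): −0.05·ln0.05 = 0.1498
  cell (β,t): −0.14·ln0.14 = 0.2753
  cell (γ,r): −0.02·ln0.02 = 0.0782
  cell (γ,s): −0.01·ln0.01 = 0.0461
  cell (γ,t): −0.46·ln0.46 = 0.3572
Sum = 1.599 nats.

1.599 nats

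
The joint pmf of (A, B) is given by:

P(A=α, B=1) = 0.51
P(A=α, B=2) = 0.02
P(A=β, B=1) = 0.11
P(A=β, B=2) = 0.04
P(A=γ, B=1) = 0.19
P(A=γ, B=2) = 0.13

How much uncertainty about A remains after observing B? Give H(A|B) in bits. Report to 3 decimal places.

1.281 bits

Chain rule: H(A|B) = H(A,B) − H(B).
Marginals: p(A) = (0.5300, 0.1500, 0.3200), p(B) = (0.8100, 0.1900).
H(A,B) = 1.9822 bits; H(B) = 0.7015 bits.
H(A|B) = 1.9822 − 0.7015 = 1.281 bits.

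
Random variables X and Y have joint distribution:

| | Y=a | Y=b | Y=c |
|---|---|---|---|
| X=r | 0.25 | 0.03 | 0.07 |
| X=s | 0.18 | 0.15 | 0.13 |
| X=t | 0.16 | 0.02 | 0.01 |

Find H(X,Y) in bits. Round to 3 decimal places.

H(X,Y) = −Σ p(x,y)·log₂ p(x,y) over all 9 cells.
  cell (r,a): −0.25·log₂0.25 = 0.5000
  cell (r,b): −0.03·log₂0.03 = 0.1518
  cell (r,c): −0.07·log₂0.07 = 0.2686
  cell (s,a): −0.18·log₂0.18 = 0.4453
  cell (s,b): −0.15·log₂0.15 = 0.4105
  cell (s,c): −0.13·log₂0.13 = 0.3826
  cell (t,a): −0.16·log₂0.16 = 0.4230
  cell (t,b): −0.02·log₂0.02 = 0.1129
  cell (t,c): −0.01·log₂0.01 = 0.0664
Sum = 2.761 bits.

2.761 bits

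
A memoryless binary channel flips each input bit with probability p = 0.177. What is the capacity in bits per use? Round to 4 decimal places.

Binary symmetric channel: C = 1 − h₂(ε) where h₂ is the binary entropy function.
h₂(0.177) = −0.177·log₂0.177 − 0.823·log₂0.823 = 0.6735.
C = 1 − 0.6735 = 0.3265 bits per channel use.

0.3265 bits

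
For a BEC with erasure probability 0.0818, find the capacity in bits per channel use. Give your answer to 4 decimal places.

0.9182 bits

Binary erasure channel: capacity C = 1 − ε.
C = 1 − 0.0818 = 0.9182 bits per channel use.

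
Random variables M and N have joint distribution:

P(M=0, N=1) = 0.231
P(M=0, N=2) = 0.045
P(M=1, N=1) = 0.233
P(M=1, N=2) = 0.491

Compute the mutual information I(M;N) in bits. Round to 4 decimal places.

Marginals: p(M) = (0.2760, 0.7240), p(N) = (0.4640, 0.5360).
I(M;N) = Σ p(x,y)·log₂[p(x,y)/(p(x)p(y))].
  (0,1): 0.231·log₂(1.8038) = 0.19659
  (0,2): 0.045·log₂(0.3042) = -0.07726
  (1,1): 0.233·log₂(0.6936) = -0.12299
  (1,2): 0.491·log₂(1.2653) = 0.16666
Sum = 0.1630 bits.

0.1630 bits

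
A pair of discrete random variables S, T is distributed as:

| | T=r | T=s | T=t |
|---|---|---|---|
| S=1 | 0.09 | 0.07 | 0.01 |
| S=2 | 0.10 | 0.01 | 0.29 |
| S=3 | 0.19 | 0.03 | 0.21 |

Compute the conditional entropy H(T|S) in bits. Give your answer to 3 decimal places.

Marginals: p(S) = (0.1700, 0.4000, 0.4300), p(T) = (0.3800, 0.1100, 0.5100).
H(T|S) = Σ p(S) · H(T|S=·).
  S=1: p=0.1700, H(T|S=1) = 1.2533
  S=2: p=0.4000, H(T|S=2) = 0.9694
  S=3: p=0.4300, H(T|S=3) = 1.2936
Weighted sum = 1.157 bits.

1.157 bits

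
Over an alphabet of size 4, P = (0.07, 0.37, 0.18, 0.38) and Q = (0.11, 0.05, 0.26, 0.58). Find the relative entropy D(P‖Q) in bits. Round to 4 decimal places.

D(P‖Q) = Σ p·log₂(p/q).
  0.07·log₂(0.07/0.11) = -0.04565
  0.37·log₂(0.37/0.05) = 1.06838
  0.18·log₂(0.18/0.26) = -0.09549
  0.38·log₂(0.38/0.58) = -0.23182
D(P‖Q) = 0.6954 bits.

0.6954 bits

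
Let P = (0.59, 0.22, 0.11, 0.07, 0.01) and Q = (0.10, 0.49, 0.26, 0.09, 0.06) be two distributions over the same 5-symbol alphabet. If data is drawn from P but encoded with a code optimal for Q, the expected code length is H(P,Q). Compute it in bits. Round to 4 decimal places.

2.6839 bits

H(P,Q) = −Σ p·log₂ q.
  −0.59·log₂(0.10) = 1.95994
  −0.22·log₂(0.49) = 0.22641
  −0.11·log₂(0.26) = 0.21378
  −0.07·log₂(0.09) = 0.24318
  −0.01·log₂(0.06) = 0.04059
H(P,Q) = 2.6839 bits.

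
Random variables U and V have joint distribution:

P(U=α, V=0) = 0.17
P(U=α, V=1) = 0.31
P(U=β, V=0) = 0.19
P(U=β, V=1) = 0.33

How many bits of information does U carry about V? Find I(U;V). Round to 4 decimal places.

Marginals: p(U) = (0.4800, 0.5200), p(V) = (0.3600, 0.6400).
I(U;V) = H(U) + H(V) − H(U,V).
H(U) = 0.9988, H(V) = 0.9427, H(U,V) = 1.9414.
I(U;V) = 0.9988 + 0.9427 − 1.9414 = 0.0001 bits.

0.0001 bits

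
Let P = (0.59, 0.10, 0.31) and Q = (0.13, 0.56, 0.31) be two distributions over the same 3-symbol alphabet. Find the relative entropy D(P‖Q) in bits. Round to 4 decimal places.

D(P‖Q) = Σ p·log₂(p/q).
  0.59·log₂(0.59/0.13) = 1.28750
  0.10·log₂(0.10/0.56) = -0.24854
  0.31·log₂(0.31/0.31) = 0.00000
D(P‖Q) = 1.0390 bits.

1.0390 bits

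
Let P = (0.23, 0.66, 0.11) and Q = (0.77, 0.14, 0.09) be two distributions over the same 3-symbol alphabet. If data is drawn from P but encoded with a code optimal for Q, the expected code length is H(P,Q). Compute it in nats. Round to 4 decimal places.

1.6226 nats

H(P,Q) = −Σ p·ln q.
  −0.23·ln(0.77) = 0.06011
  −0.66·ln(0.14) = 1.29763
  −0.11·ln(0.09) = 0.26487
H(P,Q) = 1.6226 nats.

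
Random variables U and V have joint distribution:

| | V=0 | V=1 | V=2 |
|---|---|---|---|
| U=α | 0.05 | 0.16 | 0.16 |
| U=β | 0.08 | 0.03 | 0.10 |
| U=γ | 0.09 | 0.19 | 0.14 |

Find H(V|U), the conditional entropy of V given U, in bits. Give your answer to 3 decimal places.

1.473 bits

Marginals: p(U) = (0.3700, 0.2100, 0.4200), p(V) = (0.2200, 0.3800, 0.4000).
H(V|U) = Σ p(U) · H(V|U=·).
  U=α: p=0.3700, H(V|U=α) = 1.4362
  U=β: p=0.2100, H(V|U=β) = 1.4412
  U=γ: p=0.4200, H(V|U=γ) = 1.5222
Weighted sum = 1.473 bits.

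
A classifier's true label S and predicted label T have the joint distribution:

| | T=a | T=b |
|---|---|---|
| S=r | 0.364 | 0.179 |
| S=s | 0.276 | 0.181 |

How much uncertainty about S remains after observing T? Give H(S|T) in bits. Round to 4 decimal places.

Chain rule: H(S|T) = H(S,T) − H(T).
Marginals: p(S) = (0.5430, 0.4570), p(T) = (0.6400, 0.3600).
H(S,T) = 1.9339 bits; H(T) = 0.9427 bits.
H(S|T) = 1.9339 − 0.9427 = 0.9912 bits.

0.9912 bits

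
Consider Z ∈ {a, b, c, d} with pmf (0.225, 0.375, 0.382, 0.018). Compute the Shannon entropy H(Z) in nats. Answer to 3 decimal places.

H(Z) = −Σ p·ln p.
  −(0.225)·ln(0.225) = 0.3356
  −(0.375)·ln(0.375) = 0.3678
  −(0.382)·ln(0.382) = 0.3676
  −(0.018)·ln(0.018) = 0.0723
Sum: 0.3356 + 0.3678 + 0.3676 + 0.0723 = 1.143 nats.

1.143 nats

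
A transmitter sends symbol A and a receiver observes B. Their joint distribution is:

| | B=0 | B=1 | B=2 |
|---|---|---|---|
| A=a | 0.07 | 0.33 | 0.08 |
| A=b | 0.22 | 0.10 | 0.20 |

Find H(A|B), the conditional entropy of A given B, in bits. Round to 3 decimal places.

0.809 bits

Marginals: p(A) = (0.4800, 0.5200), p(B) = (0.2900, 0.4300, 0.2800).
H(A|B) = Σ p(B) · H(A|B=·).
  B=0: p=0.2900, H(A|B=0) = 0.7973
  B=1: p=0.4300, H(A|B=1) = 0.7824
  B=2: p=0.2800, H(A|B=2) = 0.8631
Weighted sum = 0.809 bits.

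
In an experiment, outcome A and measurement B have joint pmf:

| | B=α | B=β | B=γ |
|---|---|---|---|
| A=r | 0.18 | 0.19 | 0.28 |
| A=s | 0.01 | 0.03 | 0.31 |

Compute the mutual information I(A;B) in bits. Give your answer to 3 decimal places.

Marginals: p(A) = (0.6500, 0.3500), p(B) = (0.1900, 0.2200, 0.5900).
I(A;B) = H(A) + H(B) − H(A,B).
H(A) = 0.9341, H(B) = 1.3849, H(A,B) = 2.1568.
I(A;B) = 0.9341 + 1.3849 − 2.1568 = 0.162 bits.

0.162 bits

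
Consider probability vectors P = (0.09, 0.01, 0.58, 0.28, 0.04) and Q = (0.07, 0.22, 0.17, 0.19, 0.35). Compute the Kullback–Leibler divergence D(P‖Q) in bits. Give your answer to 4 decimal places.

D(P‖Q) = Σ p·log₂(p/q).
  0.09·log₂(0.09/0.07) = 0.03263
  0.01·log₂(0.01/0.22) = -0.04459
  0.58·log₂(0.58/0.17) = 1.02690
  0.28·log₂(0.28/0.19) = 0.15664
  0.04·log₂(0.04/0.35) = -0.12517
D(P‖Q) = 1.0464 bits.

1.0464 bits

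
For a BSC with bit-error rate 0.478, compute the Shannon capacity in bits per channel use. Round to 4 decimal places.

0.0014 bits

Binary symmetric channel: C = 1 − h₂(ε) where h₂ is the binary entropy function.
h₂(0.478) = −0.478·log₂0.478 − 0.522·log₂0.522 = 0.9986.
C = 1 − 0.9986 = 0.0014 bits per channel use.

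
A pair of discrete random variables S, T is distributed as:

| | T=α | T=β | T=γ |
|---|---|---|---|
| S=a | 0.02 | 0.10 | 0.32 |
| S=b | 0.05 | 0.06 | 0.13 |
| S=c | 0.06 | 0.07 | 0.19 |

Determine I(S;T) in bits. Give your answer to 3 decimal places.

Marginals: p(S) = (0.4400, 0.2400, 0.3200), p(T) = (0.1300, 0.2300, 0.6400).
I(S;T) = H(S) + H(T) − H(S,T).
H(S) = 1.5413, H(T) = 1.2824, H(S,T) = 2.7807.
I(S;T) = 1.5413 + 1.2824 − 2.7807 = 0.043 bits.

0.043 bits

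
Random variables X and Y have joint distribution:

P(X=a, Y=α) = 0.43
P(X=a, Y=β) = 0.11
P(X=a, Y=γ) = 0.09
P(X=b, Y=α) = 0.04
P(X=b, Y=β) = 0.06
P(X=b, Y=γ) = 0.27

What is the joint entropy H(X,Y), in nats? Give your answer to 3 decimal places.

1.474 nats

H(X,Y) = −Σ p(x,y)·ln p(x,y) over all 6 cells.
  cell (a,α): −0.43·ln0.43 = 0.3629
  cell (a,β): −0.11·ln0.11 = 0.2428
  cell (a,γ): −0.09·ln0.09 = 0.2167
  cell (b,α): −0.04·ln0.04 = 0.1288
  cell (b,β): −0.06·ln0.06 = 0.1688
  cell (b,γ): −0.27·ln0.27 = 0.3535
Sum = 1.474 nats.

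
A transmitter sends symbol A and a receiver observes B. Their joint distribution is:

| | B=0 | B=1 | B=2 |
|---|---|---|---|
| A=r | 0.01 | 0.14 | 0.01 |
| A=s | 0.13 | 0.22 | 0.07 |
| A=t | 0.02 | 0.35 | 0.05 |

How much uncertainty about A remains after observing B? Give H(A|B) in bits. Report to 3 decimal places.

1.364 bits

Marginals: p(A) = (0.1600, 0.4200, 0.4200), p(B) = (0.1600, 0.7100, 0.1300).
H(A|B) = Σ p(B) · H(A|B=·).
  B=0: p=0.1600, H(A|B=0) = 0.8684
  B=1: p=0.7100, H(A|B=1) = 1.4887
  B=2: p=0.1300, H(A|B=2) = 1.2957
Weighted sum = 1.364 bits.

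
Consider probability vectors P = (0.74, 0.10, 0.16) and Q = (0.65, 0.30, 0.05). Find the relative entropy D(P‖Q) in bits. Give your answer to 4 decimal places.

0.2484 bits

D(P‖Q) = Σ p·log₂(p/q).
  0.74·log₂(0.74/0.65) = 0.13844
  0.10·log₂(0.10/0.30) = -0.15850
  0.16·log₂(0.16/0.05) = 0.26849
D(P‖Q) = 0.2484 bits.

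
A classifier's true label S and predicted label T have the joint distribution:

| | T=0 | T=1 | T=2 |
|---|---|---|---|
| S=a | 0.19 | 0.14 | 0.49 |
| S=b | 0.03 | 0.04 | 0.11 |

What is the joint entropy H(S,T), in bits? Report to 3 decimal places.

H(S,T) = −Σ p(x,y)·log₂ p(x,y) over all 6 cells.
  cell (a,0): −0.19·log₂0.19 = 0.4552
  cell (a,1): −0.14·log₂0.14 = 0.3971
  cell (a,2): −0.49·log₂0.49 = 0.5043
  cell (b,0): −0.03·log₂0.03 = 0.1518
  cell (b,1): −0.04·log₂0.04 = 0.1858
  cell (b,2): −0.11·log₂0.11 = 0.3503
Sum = 2.044 bits.

2.044 bits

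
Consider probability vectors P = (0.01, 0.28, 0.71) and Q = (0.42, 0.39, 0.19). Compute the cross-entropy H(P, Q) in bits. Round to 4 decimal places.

H(P,Q) = −Σ p·log₂ q.
  −0.01·log₂(0.42) = 0.01252
  −0.28·log₂(0.39) = 0.38037
  −0.71·log₂(0.19) = 1.70111
H(P,Q) = 2.0940 bits.

2.0940 bits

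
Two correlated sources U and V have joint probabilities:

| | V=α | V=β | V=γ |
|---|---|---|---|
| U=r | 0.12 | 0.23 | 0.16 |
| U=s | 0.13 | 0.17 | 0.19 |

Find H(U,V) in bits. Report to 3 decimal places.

H(U,V) = −Σ p(x,y)·log₂ p(x,y) over all 6 cells.
  cell (r,α): −0.12·log₂0.12 = 0.3671
  cell (r,β): −0.23·log₂0.23 = 0.4877
  cell (r,γ): −0.16·log₂0.16 = 0.4230
  cell (s,α): −0.13·log₂0.13 = 0.3826
  cell (s,β): −0.17·log₂0.17 = 0.4346
  cell (s,γ): −0.19·log₂0.19 = 0.4552
Sum = 2.550 bits.

2.550 bits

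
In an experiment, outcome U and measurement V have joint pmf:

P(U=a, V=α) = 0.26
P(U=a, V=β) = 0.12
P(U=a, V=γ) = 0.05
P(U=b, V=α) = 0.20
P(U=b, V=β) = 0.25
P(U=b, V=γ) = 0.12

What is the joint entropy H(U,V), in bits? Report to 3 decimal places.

H(U,V) = −Σ p(x,y)·log₂ p(x,y) over all 6 cells.
  cell (a,α): −0.26·log₂0.26 = 0.5053
  cell (a,β): −0.12·log₂0.12 = 0.3671
  cell (a,γ): −0.05·log₂0.05 = 0.2161
  cell (b,α): −0.20·log₂0.20 = 0.4644
  cell (b,β): −0.25·log₂0.25 = 0.5000
  cell (b,γ): −0.12·log₂0.12 = 0.3671
Sum = 2.420 bits.

2.420 bits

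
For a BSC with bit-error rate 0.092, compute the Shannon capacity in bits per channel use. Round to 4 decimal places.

Binary symmetric channel: C = 1 − h₂(ε) where h₂ is the binary entropy function.
h₂(0.092) = −0.092·log₂0.092 − 0.908·log₂0.908 = 0.4431.
C = 1 − 0.4431 = 0.5569 bits per channel use.

0.5569 bits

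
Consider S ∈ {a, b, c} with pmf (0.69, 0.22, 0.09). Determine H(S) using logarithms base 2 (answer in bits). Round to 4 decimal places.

H(S) = −Σ p·log₂ p.
  −(0.69)·log₂(0.69) = 0.36938
  −(0.22)·log₂(0.22) = 0.48057
  −(0.09)·log₂(0.09) = 0.31265
Sum: 0.36938 + 0.48057 + 0.31265 = 1.1626 bits.

1.1626 bits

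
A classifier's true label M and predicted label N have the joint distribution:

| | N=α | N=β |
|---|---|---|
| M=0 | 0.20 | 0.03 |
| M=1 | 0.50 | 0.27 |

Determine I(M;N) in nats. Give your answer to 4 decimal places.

0.0230 nats

Marginals: p(M) = (0.2300, 0.7700), p(N) = (0.7000, 0.3000).
I(M;N) = H(M) + H(N) − H(M,N).
H(M) = 0.5393, H(N) = 0.6109, H(M,N) = 1.1272.
I(M;N) = 0.5393 + 0.6109 − 1.1272 = 0.0230 nats.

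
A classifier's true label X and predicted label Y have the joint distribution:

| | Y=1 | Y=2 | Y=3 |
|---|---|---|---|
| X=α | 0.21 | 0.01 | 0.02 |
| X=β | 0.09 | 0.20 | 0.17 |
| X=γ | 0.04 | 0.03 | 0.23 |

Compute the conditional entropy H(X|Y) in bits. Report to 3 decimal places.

Marginals: p(X) = (0.2400, 0.4600, 0.3000), p(Y) = (0.3400, 0.2400, 0.4200).
H(X|Y) = Σ p(Y) · H(X|Y=·).
  Y=1: p=0.3400, H(X|Y=1) = 1.3002
  Y=2: p=0.2400, H(X|Y=2) = 0.7852
  Y=3: p=0.4200, H(X|Y=3) = 1.2131
Weighted sum = 1.140 bits.

1.140 bits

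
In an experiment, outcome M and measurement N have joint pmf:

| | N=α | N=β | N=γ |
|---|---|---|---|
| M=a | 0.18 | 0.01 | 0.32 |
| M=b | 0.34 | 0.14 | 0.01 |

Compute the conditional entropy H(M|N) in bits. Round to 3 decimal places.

0.602 bits

Marginals: p(M) = (0.5100, 0.4900), p(N) = (0.5200, 0.1500, 0.3300).
H(M|N) = Σ p(N) · H(M|N=·).
  N=α: p=0.5200, H(M|N=α) = 0.9306
  N=β: p=0.1500, H(M|N=β) = 0.3534
  N=γ: p=0.3300, H(M|N=γ) = 0.1959
Weighted sum = 0.602 bits.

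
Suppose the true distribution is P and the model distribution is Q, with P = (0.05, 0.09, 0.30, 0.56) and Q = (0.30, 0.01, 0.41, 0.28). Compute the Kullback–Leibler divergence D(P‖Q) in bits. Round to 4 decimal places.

D(P‖Q) = Σ p·log₂(p/q).
  0.05·log₂(0.05/0.30) = -0.12925
  0.09·log₂(0.09/0.01) = 0.28529
  0.30·log₂(0.30/0.41) = -0.13520
  0.56·log₂(0.56/0.28) = 0.56000
D(P‖Q) = 0.5808 bits.

0.5808 bits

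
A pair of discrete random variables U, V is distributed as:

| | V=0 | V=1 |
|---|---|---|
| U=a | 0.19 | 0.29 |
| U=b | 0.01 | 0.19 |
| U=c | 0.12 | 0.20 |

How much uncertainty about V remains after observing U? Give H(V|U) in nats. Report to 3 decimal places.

Chain rule: H(V|U) = H(U,V) − H(U).
Marginals: p(U) = (0.4800, 0.2000, 0.3200), p(V) = (0.3200, 0.6800).
H(U,V) = 1.6124 nats; H(U) = 1.0388 nats.
H(V|U) = 1.6124 − 1.0388 = 0.574 nats.

0.574 nats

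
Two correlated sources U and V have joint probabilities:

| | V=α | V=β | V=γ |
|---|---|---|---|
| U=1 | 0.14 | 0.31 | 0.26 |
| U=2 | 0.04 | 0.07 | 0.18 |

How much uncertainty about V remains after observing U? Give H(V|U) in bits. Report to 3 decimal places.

Marginals: p(U) = (0.7100, 0.2900), p(V) = (0.1800, 0.3800, 0.4400).
H(V|U) = Σ p(U) · H(V|U=·).
  U=1: p=0.7100, H(V|U=1) = 1.5146
  U=2: p=0.2900, H(V|U=2) = 1.3163
Weighted sum = 1.457 bits.

1.457 bits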